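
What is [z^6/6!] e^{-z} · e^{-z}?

64

The EGF product rule gives c_6 = Σ_{k_1+k_2=6} C(6; k_1,k_2) · ∏ g_i(k_i), where e^{-z} gives (-1)^k; e^{-z} gives (-1)^k.
g_1(k) for k = 0…6: 1, -1, 1, -1, 1, -1, 1.
g_2(k) for k = 0…6: 1, -1, 1, -1, 1, -1, 1.
c_6 = Σ_k C(6,k)·g_1(k)·g_2(6−k) = 1·1·1 + 6·(-1)·(-1) + 15·1·1 + 20·(-1)·(-1) + 15·1·1 + 6·(-1)·(-1) + 1·1·1 = 1 + 6 + 15 + 20 + 15 + 6 + 1 = 64.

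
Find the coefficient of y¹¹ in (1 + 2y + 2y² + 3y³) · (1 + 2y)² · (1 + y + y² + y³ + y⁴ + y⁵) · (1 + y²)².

(1 + 2y + 2y² + 3y³) has coefficients 1,2,2,3 for degrees 0…3.
(1 + 2y)² has coefficients 1,4,4,0,0,0,0,0,0,0,0,0 for degrees 0…11.
Multiplying by (1 + y + y² + y³ + y⁴ + y⁵) gives running coefficients 1,5,9,9,9,9,8,4,0,0,0,0 for degrees 0…11.
Finally multiplying by (1 + y²)², the product of all factors after the first has coefficients 1,5,11,19,28,32,35,31,25,17,8,4 for degrees 0…11.
[y¹¹] = 1·4 + 2·8 + 2·17 + 3·25 = 129.

129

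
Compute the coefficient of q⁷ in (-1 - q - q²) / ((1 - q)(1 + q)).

-1

The denominator gives the recurrence a_n = a_(n−2) for n ≥ 3; the numerator fixes a_0 = -1, a_1 = -1, a_2 = -2.
Iterating: -1, -1, -2, -1, -2, -1, -2, -1, so a_7 = -1.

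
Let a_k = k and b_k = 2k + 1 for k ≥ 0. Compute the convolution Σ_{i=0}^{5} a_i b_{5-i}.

This is [x^5] in the product of the two ordinary generating functions.
Σ = 0·11 + 1·9 + 2·7 + 3·5 + 4·3 + 5·1 = 55.

55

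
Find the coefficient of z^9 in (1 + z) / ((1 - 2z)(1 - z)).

Partial fractions give a closed form: a_n = (3)·2^n + (-2)·1^n.
At n = 9: a_9 = 1534.

1534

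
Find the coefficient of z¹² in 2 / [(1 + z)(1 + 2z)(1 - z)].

Partial fractions give a closed form: a_n = (-1)·(-1)^n + (8/3)·(-2)^n + (1/3)·1^n.
At n = 12: a_12 = 10922.

10922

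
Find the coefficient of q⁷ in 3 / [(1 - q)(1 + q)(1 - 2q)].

510

Partial fractions give a closed form: a_n = (-3/2)·1^n + (1/2)·(-1)^n + (4)·2^n.
At n = 7: a_7 = 510.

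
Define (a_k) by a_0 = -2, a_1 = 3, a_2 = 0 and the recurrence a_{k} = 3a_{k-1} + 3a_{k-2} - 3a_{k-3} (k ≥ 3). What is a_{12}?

1156032

The ordinary generating function has denominator 1 - 3y - 3y^2 + 3y^3.
Iterating the recurrence: a_0,…,a_{12} = -2, 3, 0, 15, 36, 153, 522, 1917, 6858, 24759, 89100, 321003, 1156032.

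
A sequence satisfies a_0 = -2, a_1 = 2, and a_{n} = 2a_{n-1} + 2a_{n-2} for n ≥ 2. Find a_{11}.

The ordinary generating function has denominator 1 - 2y - 2y^2.
Iterating the recurrence: a_0,…,a_{11} = -2, 2, 0, 4, 8, 24, 64, 176, 480, 1312, 3584, 9792.

9792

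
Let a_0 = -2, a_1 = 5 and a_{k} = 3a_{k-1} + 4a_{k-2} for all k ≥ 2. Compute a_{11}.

2516585

The ordinary generating function has denominator 1 - 3x - 4x^2.
Iterating the recurrence: a_0,…,a_{11} = -2, 5, 7, 41, 151, 617, 2455, 9833, 39319, 157289, 629143, 2516585.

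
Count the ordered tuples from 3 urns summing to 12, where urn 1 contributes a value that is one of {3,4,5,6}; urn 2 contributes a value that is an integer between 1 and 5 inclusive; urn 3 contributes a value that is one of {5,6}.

7

The generating function for the choices is (y^3 + y^4 + y^5 + y^6)·(y + y^2 + y^3 + y^4 + y^5)·(y^5 + y^6); the count is [y^12].
(y^3 + y^4 + y^5 + y^6) has coefficients 0,0,0,1,1,1,1 for degrees 0…6.
(y + y^2 + y^3 + y^4 + y^5) has coefficients 0,1,1,1,1,1,0,0,0,0,0,0,0 for degrees 0…12.
Finally multiplying by (y^5 + y^6), the product of all factors after the first has coefficients 0,0,0,0,0,0,1,2,2,2,2,1,0 for degrees 0…12.
[y^12] = 1·2 + 1·2 + 1·2 + 1·1 = 7.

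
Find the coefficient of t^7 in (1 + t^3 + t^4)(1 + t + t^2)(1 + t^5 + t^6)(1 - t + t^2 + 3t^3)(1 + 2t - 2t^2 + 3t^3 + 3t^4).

(1 + t^3 + t^4) has coefficients 1,0,0,1,1 for degrees 0…4.
(1 + t + t^2) has coefficients 1,1,1,0,0,0,0,0 for degrees 0…7.
Multiplying by (1 + t^5 + t^6) gives running coefficients 1,1,1,0,0,1,2,2 for degrees 0…7.
Multiplying by (1 - t + t^2 + 3t^3) gives running coefficients 1,0,1,3,4,4,1,1 for degrees 0…7.
Finally multiplying by (1 + 2t - 2t^2 + 3t^3 + 3t^4), the product of all factors after the first has coefficients 1,2,-1,8,11,9,13,16 for degrees 0…7.
[t^7] = 1·16 + 1·11 + 1·8 = 35.

35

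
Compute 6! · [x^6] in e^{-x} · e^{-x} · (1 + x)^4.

-224

The EGF product rule gives c_6 = Σ_{k_1+k_2+k_3=6} C(6; k_1,k_2,k_3) · ∏ g_i(k_i), where e^{-x} gives (-1)^k; e^{-x} gives (-1)^k; (1+x)^4 gives the falling factorial (4)_k.
g_1(k) for k = 0…6: 1, -1, 1, -1, 1, -1, 1.
g_2(k) for k = 0…6: 1, -1, 1, -1, 1, -1, 1.
g_3(k) for k = 0…6: 1, 4, 12, 24, 24, 0, 0.
First combine the last two factors: h(k) = Σ_j C(k,j)·g_2(j)·g_3(k−j) for k = 0…6: 1, 3, 5, -1, -15, 19, 37.
c_6 = Σ_k C(6,k)·g_1(k)·h(6−k) = 1·1·37 + 6·(-1)·19 + 15·1·(-15) + 20·(-1)·(-1) + 15·1·5 + 6·(-1)·3 + 1·1·1 = 37 − 114 − 225 + 20 + 75 − 18 + 1 = -224.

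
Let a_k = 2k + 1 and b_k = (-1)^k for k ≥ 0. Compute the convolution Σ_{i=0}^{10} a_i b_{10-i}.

This is [x^10] in the product of the two ordinary generating functions.
Σ = 1·1 + 3·(-1) + 5·1 + 7·(-1) + 9·1 + 11·(-1) + 13·1 + 15·(-1) + 17·1 + 19·(-1) + 21·1 = 11.

11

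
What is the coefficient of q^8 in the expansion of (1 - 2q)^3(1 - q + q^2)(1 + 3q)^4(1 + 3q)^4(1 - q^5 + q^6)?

19338

(1 - 2q)^3 has coefficients 1,-6,12,-8 for degrees 0…3.
(1 - q + q^2) has coefficients 1,-1,1,0,0,0,0,0,0 for degrees 0…8.
Multiplying by (1 + 3q)^4 gives running coefficients 1,11,43,66,27,27,81,0,0 for degrees 0…8.
Multiplying by (1 + 3q)^4 gives running coefficients 1,23,229,1284,4410,9450,12474,10692,9477 for degrees 0…8.
Finally multiplying by (1 - q^5 + q^6), the product of all factors after the first has coefficients 1,23,229,1284,4410,9449,12452,10486,8422 for degrees 0…8.
[q^8] = 1·8422 − 6·10486 + 12·12452 − 8·9449 = 19338.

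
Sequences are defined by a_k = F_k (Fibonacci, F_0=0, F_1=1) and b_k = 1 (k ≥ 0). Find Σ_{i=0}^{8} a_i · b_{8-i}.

This is [x^8] in the product of the two ordinary generating functions.
Σ = 0·1 + 1·1 + 1·1 + 2·1 + 3·1 + 5·1 + 8·1 + 13·1 + 21·1 = 54.

54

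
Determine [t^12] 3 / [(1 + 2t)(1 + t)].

24573

Partial fractions give a closed form: a_n = (6)·(-2)^n + (-3)·(-1)^n.
At n = 12: a_12 = 24573.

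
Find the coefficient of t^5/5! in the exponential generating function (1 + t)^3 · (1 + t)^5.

6720

The EGF product rule gives c_5 = Σ_{k_1+k_2=5} C(5; k_1,k_2) · ∏ g_i(k_i), where (1+t)^3 gives the falling factorial (3)_k; (1+t)^5 gives the falling factorial (5)_k.
g_1(k) for k = 0…5: 1, 3, 6, 6, 0, 0.
g_2(k) for k = 0…5: 1, 5, 20, 60, 120, 120.
c_5 = Σ_k C(5,k)·g_1(k)·g_2(5−k) = 1·1·120 + 5·3·120 + 10·6·60 + 10·6·20 = 120 + 1800 + 3600 + 1200 = 6720.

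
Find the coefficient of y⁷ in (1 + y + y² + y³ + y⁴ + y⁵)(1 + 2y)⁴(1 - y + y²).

73

(1 + y + y² + y³ + y⁴ + y⁵) has coefficients 1,1,1,1,1,1 for degrees 0…5.
(1 + 2y)⁴ has coefficients 1,8,24,32,16,0,0,0 for degrees 0…7.
Finally multiplying by (1 - y + y²), the product of all factors after the first has coefficients 1,7,17,16,8,16,16,0 for degrees 0…7.
[y⁷] = 1·0 + 1·16 + 1·16 + 1·8 + 1·16 + 1·17 = 73.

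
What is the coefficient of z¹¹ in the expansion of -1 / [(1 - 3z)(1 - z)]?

Partial fractions give a closed form: a_n = (-3/2)·3^n + (1/2)·1^n.
At n = 11: a_11 = -265720.

-265720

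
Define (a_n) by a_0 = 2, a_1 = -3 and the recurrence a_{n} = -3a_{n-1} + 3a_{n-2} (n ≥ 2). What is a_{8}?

The ordinary generating function has denominator 1 + 3z - 3z^2.
Iterating the recurrence: a_0,…,a_{8} = 2, -3, 15, -54, 207, -783, 2970, -11259, 42687.

42687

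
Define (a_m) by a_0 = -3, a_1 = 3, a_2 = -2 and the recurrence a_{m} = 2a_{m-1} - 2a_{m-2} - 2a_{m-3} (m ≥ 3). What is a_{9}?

The ordinary generating function has denominator 1 - 2x + 2x^2 + 2x^3.
Iterating the recurrence: a_0,…,a_{9} = -3, 3, -2, -4, -10, -8, 12, 60, 112, 80.

80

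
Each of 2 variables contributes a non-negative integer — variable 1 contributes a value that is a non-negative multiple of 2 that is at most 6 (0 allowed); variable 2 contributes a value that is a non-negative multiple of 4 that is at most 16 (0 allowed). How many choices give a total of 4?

2

The generating function for the choices is (1 + z^2 + z^4 + z^6)·(1 + z^4 + z^8 + z^12 + z^16); the count is [z^4].
(1 + z^2 + z^4 + z^6) has coefficients 1,0,1,0,1 for degrees 0…4.
(1 + z^4 + z^8 + z^12 + z^16) has coefficients 1,0,0,0,1 for degrees 0…4.
[z^4] = 1·1 + 1·0 + 1·1 = 2.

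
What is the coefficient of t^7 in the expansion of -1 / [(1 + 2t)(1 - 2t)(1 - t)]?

The denominator gives the recurrence a_n = a_(n−1) + 4a_(n−2) − 4a_(n−3) for n ≥ 3; the numerator fixes a_0 = -1, a_1 = -1, a_2 = -5.
Iterating: -1, -1, -5, -5, -21, -21, -85, -85, so a_7 = -85.

-85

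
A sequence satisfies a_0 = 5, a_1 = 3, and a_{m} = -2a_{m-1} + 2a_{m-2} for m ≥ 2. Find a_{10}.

The ordinary generating function has denominator 1 + 2z - 2z^2.
Iterating the recurrence: a_0,…,a_{10} = 5, 3, 4, -2, 12, -28, 80, -216, 592, -1616, 4416.

4416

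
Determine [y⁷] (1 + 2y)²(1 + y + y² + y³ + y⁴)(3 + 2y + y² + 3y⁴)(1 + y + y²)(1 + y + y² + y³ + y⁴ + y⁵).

841

(1 + 2y)² has coefficients 1,4,4 for degrees 0…2.
(1 + y + y² + y³ + y⁴) has coefficients 1,1,1,1,1,0,0,0 for degrees 0…7.
Multiplying by (3 + 2y + y² + 3y⁴) gives running coefficients 3,5,6,6,9,6,4,3 for degrees 0…7.
Multiplying by (1 + y + y²) gives running coefficients 3,8,14,17,21,21,19,13 for degrees 0…7.
Finally multiplying by (1 + y + y² + y³ + y⁴ + y⁵), the product of all factors after the first has coefficients 3,11,25,42,63,84,100,105 for degrees 0…7.
[y⁷] = 1·105 + 4·100 + 4·84 = 841.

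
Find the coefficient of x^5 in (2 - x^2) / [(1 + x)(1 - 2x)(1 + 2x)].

Partial fractions give a closed form: a_n = (-1/3)·(-1)^n + (7/12)·2^n + (7/4)·(-2)^n.
At n = 5: a_5 = -37.

-37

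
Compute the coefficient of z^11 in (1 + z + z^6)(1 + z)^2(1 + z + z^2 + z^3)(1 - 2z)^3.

-1

(1 + z + z^6) has coefficients 1,1,0,0,0,0,1 for degrees 0…6.
(1 + z)^2 has coefficients 1,2,1,0,0,0,0,0,0,0,0,0 for degrees 0…11.
Multiplying by (1 + z + z^2 + z^3) gives running coefficients 1,3,4,4,3,1,0,0,0,0,0,0 for degrees 0…11.
Finally multiplying by (1 - 2z)^3, the product of all factors after the first has coefficients 1,-3,-2,8,3,-1,-2,-12,-8,0,0,0 for degrees 0…11.
[z^11] = 1·0 + 1·0 + 1·(-1) = -1.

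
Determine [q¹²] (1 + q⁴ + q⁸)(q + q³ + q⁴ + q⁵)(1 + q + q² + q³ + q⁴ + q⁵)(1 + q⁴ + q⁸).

(1 + q⁴ + q⁸) has coefficients 1,0,0,0,1,0,0,0,1 for degrees 0…8.
(q + q³ + q⁴ + q⁵) has coefficients 0,1,0,1,1,1,0,0,0,0,0,0,0 for degrees 0…12.
Multiplying by (1 + q + q² + q³ + q⁴ + q⁵) gives running coefficients 0,1,1,2,3,4,4,3,3,2,1,0,0 for degrees 0…12.
Finally multiplying by (1 + q⁴ + q⁸), the product of all factors after the first has coefficients 0,1,1,2,3,5,5,5,6,7,6,5,6 for degrees 0…12.
[q¹²] = 1·6 + 1·6 + 1·3 = 15.

15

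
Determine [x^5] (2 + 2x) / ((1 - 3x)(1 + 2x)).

376

Partial fractions give a closed form: a_n = (8/5)·3^n + (2/5)·(-2)^n.
At n = 5: a_5 = 376.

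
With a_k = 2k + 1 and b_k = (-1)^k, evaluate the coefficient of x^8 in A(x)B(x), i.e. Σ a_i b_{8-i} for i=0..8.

Write out a_i and b_{8-i} for i = 0,…,8 and sum the products.
Σ = 1·1 + 3·(-1) + 5·1 + 7·(-1) + 9·1 + 11·(-1) + 13·1 + 15·(-1) + 17·1 = 9.

9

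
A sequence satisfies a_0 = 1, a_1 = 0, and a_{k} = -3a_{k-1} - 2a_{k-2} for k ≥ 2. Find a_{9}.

The ordinary generating function has denominator 1 + 3x + 2x^2.
Iterating the recurrence: a_0,…,a_{9} = 1, 0, -2, 6, -14, 30, -62, 126, -254, 510.

510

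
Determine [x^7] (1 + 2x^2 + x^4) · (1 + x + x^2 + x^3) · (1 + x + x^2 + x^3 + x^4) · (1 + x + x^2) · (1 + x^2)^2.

(1 + 2x^2 + x^4) has coefficients 1,0,2,0,1 for degrees 0…4.
(1 + x + x^2 + x^3) has coefficients 1,1,1,1,0,0,0,0 for degrees 0…7.
Multiplying by (1 + x + x^2 + x^3 + x^4) gives running coefficients 1,2,3,4,4,3,2,1 for degrees 0…7.
Multiplying by (1 + x + x^2) gives running coefficients 1,3,6,9,11,11,9,6 for degrees 0…7.
Finally multiplying by (1 + x^2)^2, the product of all factors after the first has coefficients 1,3,8,15,24,32,37,37 for degrees 0…7.
[x^7] = 1·37 + 2·32 + 1·15 = 116.

116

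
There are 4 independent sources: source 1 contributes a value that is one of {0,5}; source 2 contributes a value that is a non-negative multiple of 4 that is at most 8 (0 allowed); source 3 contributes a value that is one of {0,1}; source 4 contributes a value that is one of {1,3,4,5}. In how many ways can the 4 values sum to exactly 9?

5

The generating function for the choices is (1 + q^5)·(1 + q^4 + q^8)·(1 + q)·(q + q^3 + q^4 + q^5); the count is [q^9].
(1 + q^5) has coefficients 1,0,0,0,0,1 for degrees 0…5.
(1 + q^4 + q^8) has coefficients 1,0,0,0,1,0,0,0,1,0 for degrees 0…9.
Multiplying by (1 + q) gives running coefficients 1,1,0,0,1,1,0,0,1,1 for degrees 0…9.
Finally multiplying by (q + q^3 + q^4 + q^5), the product of all factors after the first has coefficients 0,1,1,1,2,3,2,1,2,3 for degrees 0…9.
[q^9] = 1·3 + 1·2 = 5.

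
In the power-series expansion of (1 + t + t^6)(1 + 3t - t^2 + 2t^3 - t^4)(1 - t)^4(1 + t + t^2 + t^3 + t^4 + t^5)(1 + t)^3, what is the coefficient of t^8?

-2

(1 + t + t^6) has coefficients 1,1,0,0,0,0,1 for degrees 0…6.
(1 + 3t - t^2 + 2t^3 - t^4) has coefficients 1,3,-1,2,-1,0,0,0,0 for degrees 0…8.
Multiplying by (1 - t)^4 gives running coefficients 1,-1,-7,20,-26,23,-15,6,-1 for degrees 0…8.
Multiplying by (1 + t + t^2 + t^3 + t^4 + t^5) gives running coefficients 1,0,-7,13,-13,10,-6,1,7 for degrees 0…8.
Finally multiplying by (1 + t)^3, the product of all factors after the first has coefficients 1,3,-4,-7,5,3,-2,0,2 for degrees 0…8.
[t^8] = 1·2 + 1·0 + 1·(-4) = -2.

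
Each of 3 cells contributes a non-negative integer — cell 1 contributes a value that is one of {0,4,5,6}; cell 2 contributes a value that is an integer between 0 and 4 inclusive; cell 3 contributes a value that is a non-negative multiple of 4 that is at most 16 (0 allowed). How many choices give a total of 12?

The generating function for the choices is (1 + x⁴ + x⁵ + x⁶)·(1 + x + x² + x³ + x⁴)·(1 + x⁴ + x⁸ + x¹² + x¹⁶); the count is [x¹²].
(1 + x⁴ + x⁵ + x⁶) has coefficients 1,0,0,0,1,1,1 for degrees 0…6.
(1 + x + x² + x³ + x⁴) has coefficients 1,1,1,1,1,0,0,0,0,0,0,0,0 for degrees 0…12.
Finally multiplying by (1 + x⁴ + x⁸ + x¹² + x¹⁶), the product of all factors after the first has coefficients 1,1,1,1,2,1,1,1,2,1,1,1,2 for degrees 0…12.
[x¹²] = 1·2 + 1·2 + 1·1 + 1·1 = 6.

6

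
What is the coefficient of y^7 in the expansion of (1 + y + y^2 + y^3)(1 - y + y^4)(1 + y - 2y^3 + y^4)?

2

(1 + y + y^2 + y^3) has coefficients 1,1,1,1 for degrees 0…3.
(1 - y + y^4) has coefficients 1,-1,0,0,1,0,0,0 for degrees 0…7.
Finally multiplying by (1 + y - 2y^3 + y^4), the product of all factors after the first has coefficients 1,0,-1,-2,4,0,0,-2 for degrees 0…7.
[y^7] = 1·(-2) + 1·0 + 1·0 + 1·4 = 2.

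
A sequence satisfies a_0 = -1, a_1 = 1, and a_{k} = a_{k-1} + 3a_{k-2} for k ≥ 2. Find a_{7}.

-23

The ordinary generating function has denominator 1 - q - 3q^2.
Iterating the recurrence: a_0,…,a_{7} = -1, 1, -2, 1, -5, -2, -17, -23.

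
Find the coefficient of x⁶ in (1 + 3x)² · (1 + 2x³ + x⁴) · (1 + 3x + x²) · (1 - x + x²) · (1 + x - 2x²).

(1 + 3x)² has coefficients 1,6,9 for degrees 0…2.
(1 + 2x³ + x⁴) has coefficients 1,0,0,2,1,0,0 for degrees 0…6.
Multiplying by (1 + 3x + x²) gives running coefficients 1,3,1,2,7,5,1 for degrees 0…6.
Multiplying by (1 - x + x²) gives running coefficients 1,2,-1,4,6,0,3 for degrees 0…6.
Finally multiplying by (1 + x - 2x²), the product of all factors after the first has coefficients 1,3,-1,-1,12,-2,-9 for degrees 0…6.
[x⁶] = 1·(-9) + 6·(-2) + 9·12 = 87.

87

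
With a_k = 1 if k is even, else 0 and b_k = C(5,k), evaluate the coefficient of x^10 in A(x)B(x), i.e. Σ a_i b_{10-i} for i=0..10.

This is [x^10] in the product of the two ordinary generating functions.
Σ = 1·0 + 0·0 + 1·0 + 0·0 + 1·0 + 0·1 + 1·5 + 0·10 + 1·10 + 0·5 + 1·1 = 16.

16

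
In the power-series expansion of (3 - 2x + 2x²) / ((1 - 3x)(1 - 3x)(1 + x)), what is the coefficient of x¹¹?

The denominator gives the recurrence a_n = 5a_(n−1) − 3a_(n−2) − 9a_(n−3) for n ≥ 3; the numerator fixes a_0 = 3, a_1 = 13, a_2 = 58.
Iterating: 3, 13, 58, 224, 829, 2951, 10252, 34946, 117415, 389969, 1283086, 4188788, so a_11 = 4188788.

4188788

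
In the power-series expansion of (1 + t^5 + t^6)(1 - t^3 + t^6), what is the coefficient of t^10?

0

(1 + t^5 + t^6) has coefficients 1,0,0,0,0,1,1 for degrees 0…6.
(1 - t^3 + t^6) has coefficients 1,0,0,-1,0,0,1,0,0,0,0 for degrees 0…10.
[t^10] = 1·0 + 1·0 + 1·0 = 0.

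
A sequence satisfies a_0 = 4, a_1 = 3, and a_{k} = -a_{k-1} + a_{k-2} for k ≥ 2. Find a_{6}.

The ordinary generating function has denominator 1 + t - t^2.
Iterating the recurrence: a_0,…,a_{6} = 4, 3, 1, 2, -1, 3, -4.

-4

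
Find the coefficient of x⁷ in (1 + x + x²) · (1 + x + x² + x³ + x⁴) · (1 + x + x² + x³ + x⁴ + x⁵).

(1 + x + x²) has coefficients 1,1,1 for degrees 0…2.
(1 + x + x² + x³ + x⁴) has coefficients 1,1,1,1,1,0,0,0 for degrees 0…7.
Finally multiplying by (1 + x + x² + x³ + x⁴ + x⁵), the product of all factors after the first has coefficients 1,2,3,4,5,5,4,3 for degrees 0…7.
[x⁷] = 1·3 + 1·4 + 1·5 = 12.

12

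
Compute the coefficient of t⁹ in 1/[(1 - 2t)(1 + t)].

341

Partial fractions give a closed form: a_n = (2/3)·2^n + (1/3)·(-1)^n.
At n = 9: a_9 = 341.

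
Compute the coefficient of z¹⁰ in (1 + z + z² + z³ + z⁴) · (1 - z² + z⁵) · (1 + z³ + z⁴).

1

(1 + z + z² + z³ + z⁴) has coefficients 1,1,1,1,1 for degrees 0…4.
(1 - z² + z⁵) has coefficients 1,0,-1,0,0,1,0,0,0,0,0 for degrees 0…10.
Finally multiplying by (1 + z³ + z⁴), the product of all factors after the first has coefficients 1,0,-1,1,1,0,-1,0,1,1,0 for degrees 0…10.
[z¹⁰] = 1·0 + 1·1 + 1·1 + 1·0 + 1·(-1) = 1.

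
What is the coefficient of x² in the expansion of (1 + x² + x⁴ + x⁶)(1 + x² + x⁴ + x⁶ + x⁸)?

2

(1 + x² + x⁴ + x⁶) has coefficients 1,0,1 for degrees 0…2.
(1 + x² + x⁴ + x⁶ + x⁸) has coefficients 1,0,1 for degrees 0…2.
[x²] = 1·1 + 1·1 = 2.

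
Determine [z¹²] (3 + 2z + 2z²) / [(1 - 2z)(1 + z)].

12289

The denominator gives the recurrence a_n = a_(n−1) + 2a_(n−2) for n ≥ 3; the numerator fixes a_0 = 3, a_1 = 5, a_2 = 13.
Iterating: 3, 5, 13, 23, 49, 95, 193, 383, 769, 1535, 3073, 6143, 12289, so a_12 = 12289.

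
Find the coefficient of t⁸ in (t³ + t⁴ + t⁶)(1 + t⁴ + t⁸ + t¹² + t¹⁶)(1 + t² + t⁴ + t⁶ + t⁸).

3

(t³ + t⁴ + t⁶) has coefficients 0,0,0,1,1,0,1 for degrees 0…6.
(1 + t⁴ + t⁸ + t¹² + t¹⁶) has coefficients 1,0,0,0,1,0,0,0,1 for degrees 0…8.
Finally multiplying by (1 + t² + t⁴ + t⁶ + t⁸), the product of all factors after the first has coefficients 1,0,1,0,2,0,2,0,3 for degrees 0…8.
[t⁸] = 1·0 + 1·2 + 1·1 = 3.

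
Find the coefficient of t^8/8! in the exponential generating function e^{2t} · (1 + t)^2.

The EGF product rule gives c_8 = Σ_{k_1+k_2=8} C(8; k_1,k_2) · ∏ g_i(k_i), where e^{2t} gives (2)^k; (1+t)^2 gives the falling factorial (2)_k.
g_1(k) for k = 0…8: 1, 2, 4, 8, 16, 32, 64, 128, 256.
g_2(k) for k = 0…8: 1, 2, 2, 0, 0, 0, 0, 0, 0.
c_8 = Σ_k C(8,k)·g_1(k)·g_2(8−k) = 28·64·2 + 8·128·2 + 1·256·1 = 3584 + 2048 + 256 = 5888.

5888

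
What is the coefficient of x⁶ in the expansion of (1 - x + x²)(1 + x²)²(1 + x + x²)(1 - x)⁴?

(1 - x + x²) has coefficients 1,-1,1 for degrees 0…2.
(1 + x²)² has coefficients 1,0,2,0,1,0,0 for degrees 0…6.
Multiplying by (1 + x + x²) gives running coefficients 1,1,3,2,3,1,1 for degrees 0…6.
Finally multiplying by (1 - x)⁴, the product of all factors after the first has coefficients 1,-3,5,-8,10,-10,10 for degrees 0…6.
[x⁶] = 1·10 − 1·(-10) + 1·10 = 30.

30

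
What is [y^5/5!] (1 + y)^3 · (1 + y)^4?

The EGF product rule gives c_5 = Σ_{k_1+k_2=5} C(5; k_1,k_2) · ∏ g_i(k_i), where (1+y)^3 gives the falling factorial (3)_k; (1+y)^4 gives the falling factorial (4)_k.
g_1(k) for k = 0…5: 1, 3, 6, 6, 0, 0.
g_2(k) for k = 0…5: 1, 4, 12, 24, 24, 0.
c_5 = Σ_k C(5,k)·g_1(k)·g_2(5−k) = 5·3·24 + 10·6·24 + 10·6·12 = 360 + 1440 + 720 = 2520.

2520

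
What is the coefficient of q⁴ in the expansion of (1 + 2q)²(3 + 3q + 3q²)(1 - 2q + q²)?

-9

(1 + 2q)² has coefficients 1,4,4 for degrees 0…2.
(3 + 3q + 3q²) has coefficients 3,3,3,0,0 for degrees 0…4.
Finally multiplying by (1 - 2q + q²), the product of all factors after the first has coefficients 3,-3,0,-3,3 for degrees 0…4.
[q⁴] = 1·3 + 4·(-3) + 4·0 = -9.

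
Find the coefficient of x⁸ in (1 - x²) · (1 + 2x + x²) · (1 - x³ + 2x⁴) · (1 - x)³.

9

(1 - x²) has coefficients 1,0,-1 for degrees 0…2.
(1 + 2x + x²) has coefficients 1,2,1,0,0,0,0,0,0 for degrees 0…8.
Multiplying by (1 - x³ + 2x⁴) gives running coefficients 1,2,1,-1,0,3,2,0,0 for degrees 0…8.
Finally multiplying by (1 - x)³, the product of all factors after the first has coefficients 1,-1,-2,1,4,-1,-6,3,3 for degrees 0…8.
[x⁸] = 1·3 − 1·(-6) = 9.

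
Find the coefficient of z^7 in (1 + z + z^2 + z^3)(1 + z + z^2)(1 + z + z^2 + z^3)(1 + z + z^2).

(1 + z + z^2 + z^3) has coefficients 1,1,1,1 for degrees 0…3.
(1 + z + z^2) has coefficients 1,1,1,0,0,0,0,0 for degrees 0…7.
Multiplying by (1 + z + z^2 + z^3) gives running coefficients 1,2,3,3,2,1,0,0 for degrees 0…7.
Finally multiplying by (1 + z + z^2), the product of all factors after the first has coefficients 1,3,6,8,8,6,3,1 for degrees 0…7.
[z^7] = 1·1 + 1·3 + 1·6 + 1·8 = 18.

18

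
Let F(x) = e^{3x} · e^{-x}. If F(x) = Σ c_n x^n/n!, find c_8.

256

The EGF product rule gives c_8 = Σ_{k_1+k_2=8} C(8; k_1,k_2) · ∏ g_i(k_i), where e^{3x} gives (3)^k; e^{-x} gives (-1)^k.
g_1(k) for k = 0…8: 1, 3, 9, 27, 81, 243, 729, 2187, 6561.
g_2(k) for k = 0…8: 1, -1, 1, -1, 1, -1, 1, -1, 1.
c_8 = Σ_k C(8,k)·g_1(k)·g_2(8−k) = 1·1·1 + 8·3·(-1) + 28·9·1 + 56·27·(-1) + 70·81·1 + 56·243·(-1) + 28·729·1 + 8·2187·(-1) + 1·6561·1 = 1 − 24 + 252 − 1512 + 5670 − 13608 + 20412 − 17496 + 6561 = 256.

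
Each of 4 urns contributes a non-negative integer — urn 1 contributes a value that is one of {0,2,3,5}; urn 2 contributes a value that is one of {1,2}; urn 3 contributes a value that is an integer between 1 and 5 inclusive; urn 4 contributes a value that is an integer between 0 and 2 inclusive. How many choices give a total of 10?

14

The generating function for the choices is (1 + t^2 + t^3 + t^5)·(t + t^2)·(t + t^2 + t^3 + t^4 + t^5)·(1 + t + t^2); the count is [t^10].
(1 + t^2 + t^3 + t^5) has coefficients 1,0,1,1,0,1 for degrees 0…5.
(t + t^2) has coefficients 0,1,1,0,0,0,0,0,0,0,0 for degrees 0…10.
Multiplying by (t + t^2 + t^3 + t^4 + t^5) gives running coefficients 0,0,1,2,2,2,2,1,0,0,0 for degrees 0…10.
Finally multiplying by (1 + t + t^2), the product of all factors after the first has coefficients 0,0,1,3,5,6,6,5,3,1,0 for degrees 0…10.
[t^10] = 1·0 + 1·3 + 1·5 + 1·6 = 14.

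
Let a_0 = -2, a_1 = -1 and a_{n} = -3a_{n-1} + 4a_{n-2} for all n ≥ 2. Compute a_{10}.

The ordinary generating function has denominator 1 + 3q - 4q^2.
Iterating the recurrence: a_0,…,a_{10} = -2, -1, -5, 11, -53, 203, -821, 3275, -13109, 52427, -209717.

-209717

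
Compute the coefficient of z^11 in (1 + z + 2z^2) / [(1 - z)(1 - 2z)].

The denominator gives the recurrence a_n = 3a_(n−1) − 2a_(n−2) for n ≥ 3; the numerator fixes a_0 = 1, a_1 = 4, a_2 = 12.
Iterating: 1, 4, 12, 28, 60, 124, 252, 508, 1020, 2044, 4092, 8188, so a_11 = 8188.

8188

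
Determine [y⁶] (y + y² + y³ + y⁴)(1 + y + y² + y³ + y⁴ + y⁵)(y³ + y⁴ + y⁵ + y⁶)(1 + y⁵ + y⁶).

(y + y² + y³ + y⁴) has coefficients 0,1,1,1,1 for degrees 0…4.
(1 + y + y² + y³ + y⁴ + y⁵) has coefficients 1,1,1,1,1,1,0 for degrees 0…6.
Multiplying by (y³ + y⁴ + y⁵ + y⁶) gives running coefficients 0,0,0,1,2,3,4 for degrees 0…6.
Finally multiplying by (1 + y⁵ + y⁶), the product of all factors after the first has coefficients 0,0,0,1,2,3,4 for degrees 0…6.
[y⁶] = 1·3 + 1·2 + 1·1 + 1·0 = 6.

6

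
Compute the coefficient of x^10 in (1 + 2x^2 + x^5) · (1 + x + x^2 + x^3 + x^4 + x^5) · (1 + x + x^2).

3

(1 + 2x^2 + x^5) has coefficients 1,0,2,0,0,1 for degrees 0…5.
(1 + x + x^2 + x^3 + x^4 + x^5) has coefficients 1,1,1,1,1,1,0,0,0,0,0 for degrees 0…10.
Finally multiplying by (1 + x + x^2), the product of all factors after the first has coefficients 1,2,3,3,3,3,2,1,0,0,0 for degrees 0…10.
[x^10] = 1·0 + 2·0 + 1·3 = 3.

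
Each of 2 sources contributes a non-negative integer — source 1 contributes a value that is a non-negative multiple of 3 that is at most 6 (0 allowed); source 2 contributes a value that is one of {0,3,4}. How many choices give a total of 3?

2

The generating function for the choices is (1 + z^3 + z^6)·(1 + z^3 + z^4); the count is [z^3].
(1 + z^3 + z^6) has coefficients 1,0,0,1 for degrees 0…3.
(1 + z^3 + z^4) has coefficients 1,0,0,1 for degrees 0…3.
[z^3] = 1·1 + 1·1 = 2.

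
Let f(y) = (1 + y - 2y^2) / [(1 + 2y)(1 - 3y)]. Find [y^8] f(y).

4374

The denominator gives the recurrence a_n = a_(n−1) + 6a_(n−2) for n ≥ 3; the numerator fixes a_0 = 1, a_1 = 2, a_2 = 6.
Iterating: 1, 2, 6, 18, 54, 162, 486, 1458, 4374, so a_8 = 4374.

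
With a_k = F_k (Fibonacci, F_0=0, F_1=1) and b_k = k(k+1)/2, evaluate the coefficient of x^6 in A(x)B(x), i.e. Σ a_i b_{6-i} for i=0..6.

The convolution is the x^6 coefficient of A(x)B(x).
Σ = 0·21 + 1·15 + 1·10 + 2·6 + 3·3 + 5·1 + 8·0 = 51.

51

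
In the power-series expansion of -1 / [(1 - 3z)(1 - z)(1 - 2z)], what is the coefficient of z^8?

Partial fractions give a closed form: a_n = (-9/2)·3^n + (-1/2)·1^n + (4)·2^n.
At n = 8: a_8 = -28501.

-28501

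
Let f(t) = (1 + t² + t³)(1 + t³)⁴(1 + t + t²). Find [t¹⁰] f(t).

16

(1 + t² + t³) has coefficients 1,0,1,1 for degrees 0…3.
(1 + t³)⁴ has coefficients 1,0,0,4,0,0,6,0,0,4,0 for degrees 0…10.
Finally multiplying by (1 + t + t²), the product of all factors after the first has coefficients 1,1,1,4,4,4,6,6,6,4,4 for degrees 0…10.
[t¹⁰] = 1·4 + 1·6 + 1·6 = 16.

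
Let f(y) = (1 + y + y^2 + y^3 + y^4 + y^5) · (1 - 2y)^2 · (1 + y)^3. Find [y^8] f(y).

(1 + y + y^2 + y^3 + y^4 + y^5) has coefficients 1,1,1,1,1,1 for degrees 0…5.
(1 - 2y)^2 has coefficients 1,-4,4,0,0,0,0,0,0 for degrees 0…8.
Finally multiplying by (1 + y)^3, the product of all factors after the first has coefficients 1,-1,-5,1,8,4,0,0,0 for degrees 0…8.
[y^8] = 1·0 + 1·0 + 1·0 + 1·4 + 1·8 + 1·1 = 13.

13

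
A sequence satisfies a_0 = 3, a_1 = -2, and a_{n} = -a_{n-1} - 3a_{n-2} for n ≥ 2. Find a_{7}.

The ordinary generating function has denominator 1 + x + 3x^2.
Iterating the recurrence: a_0,…,a_{7} = 3, -2, -7, 13, 8, -47, 23, 118.

118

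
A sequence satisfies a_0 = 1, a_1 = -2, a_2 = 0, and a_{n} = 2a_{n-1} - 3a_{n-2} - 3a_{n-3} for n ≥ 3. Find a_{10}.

867

The ordinary generating function has denominator 1 - 2x + 3x^2 + 3x^3.
Iterating the recurrence: a_0,…,a_{10} = 1, -2, 0, 3, 12, 15, -15, -111, -222, -66, 867.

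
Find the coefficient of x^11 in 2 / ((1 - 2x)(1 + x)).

2730

Partial fractions give a closed form: a_n = (4/3)·2^n + (2/3)·(-1)^n.
At n = 11: a_11 = 2730.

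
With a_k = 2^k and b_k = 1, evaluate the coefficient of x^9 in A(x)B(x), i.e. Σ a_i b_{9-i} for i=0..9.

1023

This is [x^9] in the product of the two ordinary generating functions.
Σ = 1·1 + 2·1 + 4·1 + 8·1 + 16·1 + 32·1 + 64·1 + 128·1 + 256·1 + 512·1 = 1023.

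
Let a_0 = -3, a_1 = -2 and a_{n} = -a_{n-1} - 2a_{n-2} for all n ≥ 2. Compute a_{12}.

The ordinary generating function has denominator 1 + x + 2x^2.
Iterating the recurrence: a_0,…,a_{12} = -3, -2, 8, -4, -12, 20, 4, -44, 36, 52, -124, 20, 228.

228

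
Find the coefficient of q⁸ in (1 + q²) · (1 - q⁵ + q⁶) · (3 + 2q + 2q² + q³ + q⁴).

2

(1 + q²) has coefficients 1,0,1 for degrees 0…2.
(1 - q⁵ + q⁶) has coefficients 1,0,0,0,0,-1,1,0,0 for degrees 0…8.
Finally multiplying by (3 + 2q + 2q² + q³ + q⁴), the product of all factors after the first has coefficients 3,2,2,1,1,-3,1,0,1 for degrees 0…8.
[q⁸] = 1·1 + 1·1 = 2.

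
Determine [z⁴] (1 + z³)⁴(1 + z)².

(1 + z³)⁴ has coefficients 1,0,0,4,0 for degrees 0…4.
(1 + z)² has coefficients 1,2,1,0,0 for degrees 0…4.
[z⁴] = 1·0 + 4·2 = 8.

8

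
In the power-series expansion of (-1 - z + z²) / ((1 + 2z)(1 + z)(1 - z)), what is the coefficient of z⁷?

43

Partial fractions give a closed form: a_n = (-1/3)·(-2)^n + (-1/2)·(-1)^n + (-1/6)·1^n.
At n = 7: a_7 = 43.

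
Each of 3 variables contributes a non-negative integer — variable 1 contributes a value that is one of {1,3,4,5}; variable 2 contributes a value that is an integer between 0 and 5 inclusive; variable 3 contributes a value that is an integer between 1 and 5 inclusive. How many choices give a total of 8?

16

The generating function for the choices is (x + x^3 + x^4 + x^5)·(1 + x + x^2 + x^3 + x^4 + x^5)·(x + x^2 + x^3 + x^4 + x^5); the count is [x^8].
(x + x^3 + x^4 + x^5) has coefficients 0,1,0,1,1,1 for degrees 0…5.
(1 + x + x^2 + x^3 + x^4 + x^5) has coefficients 1,1,1,1,1,1,0,0,0 for degrees 0…8.
Finally multiplying by (x + x^2 + x^3 + x^4 + x^5), the product of all factors after the first has coefficients 0,1,2,3,4,5,5,4,3 for degrees 0…8.
[x^8] = 1·4 + 1·5 + 1·4 + 1·3 = 16.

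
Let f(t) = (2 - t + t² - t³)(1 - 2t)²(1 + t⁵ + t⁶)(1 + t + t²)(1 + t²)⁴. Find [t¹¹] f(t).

(2 - t + t² - t³) has coefficients 2,-1,1,-1 for degrees 0…3.
(1 - 2t)² has coefficients 1,-4,4,0,0,0,0,0,0,0,0,0 for degrees 0…11.
Multiplying by (1 + t⁵ + t⁶) gives running coefficients 1,-4,4,0,0,1,-3,0,4,0,0,0 for degrees 0…11.
Multiplying by (1 + t + t²) gives running coefficients 1,-3,1,0,4,1,-2,-2,1,4,4,0 for degrees 0…11.
Finally multiplying by (1 + t²)⁴, the product of all factors after the first has coefficients 1,-3,5,-12,14,-17,24,-10,22,-1,13,8 for degrees 0…11.
[t¹¹] = 2·8 − 1·13 + 1·(-1) − 1·22 = -20.

-20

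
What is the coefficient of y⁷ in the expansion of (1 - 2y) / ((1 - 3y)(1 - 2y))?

2187

Partial fractions give a closed form: a_n = (1)·3^n.
At n = 7: a_7 = 2187.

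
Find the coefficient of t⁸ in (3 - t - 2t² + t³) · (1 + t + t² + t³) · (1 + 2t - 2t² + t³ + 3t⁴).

(3 - t - 2t² + t³) has coefficients 3,-1,-2,1 for degrees 0…3.
(1 + t + t² + t³) has coefficients 1,1,1,1,0,0,0,0,0 for degrees 0…8.
Finally multiplying by (1 + 2t - 2t² + t³ + 3t⁴), the product of all factors after the first has coefficients 1,3,1,2,4,2,4,3,0 for degrees 0…8.
[t⁸] = 3·0 − 1·3 − 2·4 + 1·2 = -9.

-9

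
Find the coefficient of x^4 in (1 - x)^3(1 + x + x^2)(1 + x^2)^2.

5

(1 - x)^3 has coefficients 1,-3,3,-1 for degrees 0…3.
(1 + x + x^2) has coefficients 1,1,1,0,0 for degrees 0…4.
Finally multiplying by (1 + x^2)^2, the product of all factors after the first has coefficients 1,1,3,2,3 for degrees 0…4.
[x^4] = 1·3 − 3·2 + 3·3 − 1·1 = 5.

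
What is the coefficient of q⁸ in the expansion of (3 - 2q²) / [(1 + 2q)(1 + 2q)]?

6016

The denominator gives the recurrence a_n = −4a_(n−1) − 4a_(n−2) for n ≥ 3; the numerator fixes a_0 = 3, a_1 = -12, a_2 = 34.
Iterating: 3, -12, 34, -88, 216, -512, 1184, -2688, 6016, so a_8 = 6016.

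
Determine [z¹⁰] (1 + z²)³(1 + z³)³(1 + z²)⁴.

84

(1 + z²)³ has coefficients 1,0,3,0,3,0,1 for degrees 0…6.
(1 + z³)³ has coefficients 1,0,0,3,0,0,3,0,0,1,0 for degrees 0…10.
Finally multiplying by (1 + z²)⁴, the product of all factors after the first has coefficients 1,0,4,3,6,12,7,18,13,13,18 for degrees 0…10.
[z¹⁰] = 1·18 + 3·13 + 3·7 + 1·6 = 84.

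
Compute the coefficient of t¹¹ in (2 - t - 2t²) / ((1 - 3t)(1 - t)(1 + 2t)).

229199

Partial fractions give a closed form: a_n = (13/10)·3^n + (1/6)·1^n + (8/15)·(-2)^n.
At n = 11: a_11 = 229199.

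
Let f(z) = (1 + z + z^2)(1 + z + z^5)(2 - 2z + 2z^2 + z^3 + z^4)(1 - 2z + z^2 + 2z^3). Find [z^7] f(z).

15

(1 + z + z^2) has coefficients 1,1,1 for degrees 0…2.
(1 + z + z^5) has coefficients 1,1,0,0,0,1,0,0 for degrees 0…7.
Multiplying by (2 - 2z + 2z^2 + z^3 + z^4) gives running coefficients 2,0,0,3,2,3,-2,2 for degrees 0…7.
Finally multiplying by (1 - 2z + z^2 + 2z^3), the product of all factors after the first has coefficients 2,-4,2,7,-4,2,0,13 for degrees 0…7.
[z^7] = 1·13 + 1·0 + 1·2 = 15.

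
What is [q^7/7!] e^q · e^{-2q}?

-1

The EGF product rule gives c_7 = Σ_{k_1+k_2=7} C(7; k_1,k_2) · ∏ g_i(k_i), where e^q gives (1)^k; e^{-2q} gives (-2)^k.
g_1(k) for k = 0…7: 1, 1, 1, 1, 1, 1, 1, 1.
g_2(k) for k = 0…7: 1, -2, 4, -8, 16, -32, 64, -128.
c_7 = Σ_k C(7,k)·g_1(k)·g_2(7−k) = 1·1·(-128) + 7·1·64 + 21·1·(-32) + 35·1·16 + 35·1·(-8) + 21·1·4 + 7·1·(-2) + 1·1·1 = −128 + 448 − 672 + 560 − 280 + 84 − 14 + 1 = -1.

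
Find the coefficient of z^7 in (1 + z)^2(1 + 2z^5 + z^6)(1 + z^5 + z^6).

(1 + z)^2 has coefficients 1,2,1 for degrees 0…2.
(1 + 2z^5 + z^6) has coefficients 1,0,0,0,0,2,1,0 for degrees 0…7.
Finally multiplying by (1 + z^5 + z^6), the product of all factors after the first has coefficients 1,0,0,0,0,3,2,0 for degrees 0…7.
[z^7] = 1·0 + 2·2 + 1·3 = 7.

7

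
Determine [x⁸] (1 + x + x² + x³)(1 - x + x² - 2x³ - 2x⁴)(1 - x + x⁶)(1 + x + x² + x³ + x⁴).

(1 + x + x² + x³) has coefficients 1,1,1,1 for degrees 0…3.
(1 - x + x² - 2x³ - 2x⁴) has coefficients 1,-1,1,-2,-2,0,0,0,0 for degrees 0…8.
Multiplying by (1 - x + x⁶) gives running coefficients 1,-2,2,-3,0,2,1,-1,1 for degrees 0…8.
Finally multiplying by (1 + x + x² + x³ + x⁴), the product of all factors after the first has coefficients 1,-1,1,-2,-2,-1,2,-1,3 for degrees 0…8.
[x⁸] = 1·3 + 1·(-1) + 1·2 + 1·(-1) = 3.

3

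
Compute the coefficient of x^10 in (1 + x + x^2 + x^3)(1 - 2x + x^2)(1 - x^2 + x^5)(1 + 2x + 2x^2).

-1

(1 + x + x^2 + x^3) has coefficients 1,1,1,1 for degrees 0…3.
(1 - 2x + x^2) has coefficients 1,-2,1,0,0,0,0,0,0,0,0 for degrees 0…10.
Multiplying by (1 - x^2 + x^5) gives running coefficients 1,-2,0,2,-1,1,-2,1,0,0,0 for degrees 0…10.
Finally multiplying by (1 + 2x + 2x^2), the product of all factors after the first has coefficients 1,0,-2,-2,3,3,-2,-1,-2,2,0 for degrees 0…10.
[x^10] = 1·0 + 1·2 + 1·(-2) + 1·(-1) = -1.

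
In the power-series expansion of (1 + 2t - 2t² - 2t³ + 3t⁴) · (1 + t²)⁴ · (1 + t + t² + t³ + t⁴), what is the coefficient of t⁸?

(1 + 2t - 2t² - 2t³ + 3t⁴) has coefficients 1,2,-2,-2,3 for degrees 0…4.
(1 + t²)⁴ has coefficients 1,0,4,0,6,0,4,0,1 for degrees 0…8.
Finally multiplying by (1 + t + t² + t³ + t⁴), the product of all factors after the first has coefficients 1,1,5,5,11,10,14,10,11 for degrees 0…8.
[t⁸] = 1·11 + 2·10 − 2·14 − 2·10 + 3·11 = 16.

16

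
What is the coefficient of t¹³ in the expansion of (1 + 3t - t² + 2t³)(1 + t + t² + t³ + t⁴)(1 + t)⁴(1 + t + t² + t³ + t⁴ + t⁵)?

66

(1 + 3t - t² + 2t³) has coefficients 1,3,-1,2 for degrees 0…3.
(1 + t + t² + t³ + t⁴) has coefficients 1,1,1,1,1,0,0,0,0,0,0,0,0,0 for degrees 0…13.
Multiplying by (1 + t)⁴ gives running coefficients 1,5,11,15,16,15,11,5,1,0,0,0,0,0 for degrees 0…13.
Finally multiplying by (1 + t + t² + t³ + t⁴ + t⁵), the product of all factors after the first has coefficients 1,6,17,32,48,63,73,73,63,48,32,17,6,1 for degrees 0…13.
[t¹³] = 1·1 + 3·6 − 1·17 + 2·32 = 66.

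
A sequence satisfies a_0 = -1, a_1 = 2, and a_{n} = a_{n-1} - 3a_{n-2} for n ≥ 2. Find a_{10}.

The ordinary generating function has denominator 1 - x + 3x^2.
Iterating the recurrence: a_0,…,a_{10} = -1, 2, 5, -1, -16, -13, 35, 74, -31, -253, -160.

-160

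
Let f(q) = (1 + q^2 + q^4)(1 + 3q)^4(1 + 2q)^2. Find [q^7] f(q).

(1 + q^2 + q^4) has coefficients 1,0,1,0,1 for degrees 0…4.
(1 + 3q)^4 has coefficients 1,12,54,108,81,0,0,0 for degrees 0…7.
Finally multiplying by (1 + 2q)^2, the product of all factors after the first has coefficients 1,16,106,372,729,756,324,0 for degrees 0…7.
[q^7] = 1·0 + 1·756 + 1·372 = 1128.

1128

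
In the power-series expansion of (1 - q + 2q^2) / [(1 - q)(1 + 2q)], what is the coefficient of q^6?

The denominator gives the recurrence a_n = −a_(n−1) + 2a_(n−2) for n ≥ 3; the numerator fixes a_0 = 1, a_1 = -2, a_2 = 6.
Iterating: 1, -2, 6, -10, 22, -42, 86, so a_6 = 86.

86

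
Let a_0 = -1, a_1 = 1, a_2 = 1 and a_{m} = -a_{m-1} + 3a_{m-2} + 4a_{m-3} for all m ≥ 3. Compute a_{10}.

The ordinary generating function has denominator 1 + z - 3z^2 - 4z^3.
Iterating the recurrence: a_0,…,a_{10} = -1, 1, 1, -2, 9, -11, 30, -27, 73, -34, 145.

145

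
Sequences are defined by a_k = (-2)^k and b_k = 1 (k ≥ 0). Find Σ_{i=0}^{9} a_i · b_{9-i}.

This is [x^9] in the product of the two ordinary generating functions.
Σ = 1·1 − 2·1 + 4·1 − 8·1 + 16·1 − 32·1 + 64·1 − 128·1 + 256·1 − 512·1 = -341.

-341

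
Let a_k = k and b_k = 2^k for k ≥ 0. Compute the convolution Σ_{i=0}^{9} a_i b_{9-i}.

Write out a_i and b_{9-i} for i = 0,…,9 and sum the products.
Σ = 0·512 + 1·256 + 2·128 + 3·64 + 4·32 + 5·16 + 6·8 + 7·4 + 8·2 + 9·1 = 1013.

1013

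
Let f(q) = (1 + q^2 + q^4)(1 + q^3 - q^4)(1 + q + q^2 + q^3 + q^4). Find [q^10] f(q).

(1 + q^2 + q^4) has coefficients 1,0,1,0,1 for degrees 0…4.
(1 + q^3 - q^4) has coefficients 1,0,0,1,-1,0,0,0,0,0,0 for degrees 0…10.
Finally multiplying by (1 + q + q^2 + q^3 + q^4), the product of all factors after the first has coefficients 1,1,1,2,1,0,0,0,-1,0,0 for degrees 0…10.
[q^10] = 1·0 + 1·(-1) + 1·0 = -1.

-1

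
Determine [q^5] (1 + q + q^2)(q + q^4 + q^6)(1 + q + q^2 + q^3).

4

(1 + q + q^2) has coefficients 1,1,1 for degrees 0…2.
(q + q^4 + q^6) has coefficients 0,1,0,0,1,0 for degrees 0…5.
Finally multiplying by (1 + q + q^2 + q^3), the product of all factors after the first has coefficients 0,1,1,1,2,1 for degrees 0…5.
[q^5] = 1·1 + 1·2 + 1·1 = 4.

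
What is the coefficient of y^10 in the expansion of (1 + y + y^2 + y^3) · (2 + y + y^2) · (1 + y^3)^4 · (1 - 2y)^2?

8

(1 + y + y^2 + y^3) has coefficients 1,1,1,1 for degrees 0…3.
(2 + y + y^2) has coefficients 2,1,1,0,0,0,0,0,0,0,0 for degrees 0…10.
Multiplying by (1 + y^3)^4 gives running coefficients 2,1,1,8,4,4,12,6,6,8,4 for degrees 0…10.
Finally multiplying by (1 - 2y)^2, the product of all factors after the first has coefficients 2,-7,5,8,-24,20,12,-26,30,8,-4 for degrees 0…10.
[y^10] = 1·(-4) + 1·8 + 1·30 + 1·(-26) = 8.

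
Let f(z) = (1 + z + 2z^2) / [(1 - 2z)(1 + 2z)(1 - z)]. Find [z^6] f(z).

Partial fractions give a closed form: a_n = (2)·2^n + (1/3)·(-2)^n + (-4/3)·1^n.
At n = 6: a_6 = 148.

148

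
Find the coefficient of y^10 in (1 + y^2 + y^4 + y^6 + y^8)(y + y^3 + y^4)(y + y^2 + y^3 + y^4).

6

(1 + y^2 + y^4 + y^6 + y^8) has coefficients 1,0,1,0,1,0,1,0,1 for degrees 0…8.
(y + y^3 + y^4) has coefficients 0,1,0,1,1,0,0,0,0,0,0 for degrees 0…10.
Finally multiplying by (y + y^2 + y^3 + y^4), the product of all factors after the first has coefficients 0,0,1,1,2,3,2,2,1,0,0 for degrees 0…10.
[y^10] = 1·0 + 1·1 + 1·2 + 1·2 + 1·1 = 6.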